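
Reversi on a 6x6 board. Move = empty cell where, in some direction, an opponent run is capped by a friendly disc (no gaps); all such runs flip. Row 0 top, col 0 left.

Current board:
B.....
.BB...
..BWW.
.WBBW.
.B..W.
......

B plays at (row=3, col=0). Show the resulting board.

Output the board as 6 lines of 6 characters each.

Answer: B.....
.BB...
..BWW.
BBBBW.
.B..W.
......

Derivation:
Place B at (3,0); scan 8 dirs for brackets.
Dir NW: edge -> no flip
Dir N: first cell '.' (not opp) -> no flip
Dir NE: first cell '.' (not opp) -> no flip
Dir W: edge -> no flip
Dir E: opp run (3,1) capped by B -> flip
Dir SW: edge -> no flip
Dir S: first cell '.' (not opp) -> no flip
Dir SE: first cell 'B' (not opp) -> no flip
All flips: (3,1)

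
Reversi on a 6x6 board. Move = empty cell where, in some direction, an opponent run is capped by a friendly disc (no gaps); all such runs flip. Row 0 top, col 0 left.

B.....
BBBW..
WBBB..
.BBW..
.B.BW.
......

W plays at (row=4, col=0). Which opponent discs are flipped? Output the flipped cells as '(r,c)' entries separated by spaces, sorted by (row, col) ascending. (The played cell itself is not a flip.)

Dir NW: edge -> no flip
Dir N: first cell '.' (not opp) -> no flip
Dir NE: opp run (3,1) (2,2) capped by W -> flip
Dir W: edge -> no flip
Dir E: opp run (4,1), next='.' -> no flip
Dir SW: edge -> no flip
Dir S: first cell '.' (not opp) -> no flip
Dir SE: first cell '.' (not opp) -> no flip

Answer: (2,2) (3,1)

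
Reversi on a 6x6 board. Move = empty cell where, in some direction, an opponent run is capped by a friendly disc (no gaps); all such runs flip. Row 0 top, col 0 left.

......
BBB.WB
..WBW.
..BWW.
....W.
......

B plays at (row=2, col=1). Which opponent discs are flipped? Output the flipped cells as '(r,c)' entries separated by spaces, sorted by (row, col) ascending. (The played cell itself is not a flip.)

Dir NW: first cell 'B' (not opp) -> no flip
Dir N: first cell 'B' (not opp) -> no flip
Dir NE: first cell 'B' (not opp) -> no flip
Dir W: first cell '.' (not opp) -> no flip
Dir E: opp run (2,2) capped by B -> flip
Dir SW: first cell '.' (not opp) -> no flip
Dir S: first cell '.' (not opp) -> no flip
Dir SE: first cell 'B' (not opp) -> no flip

Answer: (2,2)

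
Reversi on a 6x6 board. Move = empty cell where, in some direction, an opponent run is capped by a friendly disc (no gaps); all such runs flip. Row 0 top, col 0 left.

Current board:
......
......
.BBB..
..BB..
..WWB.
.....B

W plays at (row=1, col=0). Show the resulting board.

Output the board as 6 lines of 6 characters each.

Place W at (1,0); scan 8 dirs for brackets.
Dir NW: edge -> no flip
Dir N: first cell '.' (not opp) -> no flip
Dir NE: first cell '.' (not opp) -> no flip
Dir W: edge -> no flip
Dir E: first cell '.' (not opp) -> no flip
Dir SW: edge -> no flip
Dir S: first cell '.' (not opp) -> no flip
Dir SE: opp run (2,1) (3,2) capped by W -> flip
All flips: (2,1) (3,2)

Answer: ......
W.....
.WBB..
..WB..
..WWB.
.....B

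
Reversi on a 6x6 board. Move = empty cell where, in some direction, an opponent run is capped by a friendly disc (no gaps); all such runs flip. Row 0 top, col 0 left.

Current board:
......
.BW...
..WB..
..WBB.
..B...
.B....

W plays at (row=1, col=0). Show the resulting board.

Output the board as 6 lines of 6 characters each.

Place W at (1,0); scan 8 dirs for brackets.
Dir NW: edge -> no flip
Dir N: first cell '.' (not opp) -> no flip
Dir NE: first cell '.' (not opp) -> no flip
Dir W: edge -> no flip
Dir E: opp run (1,1) capped by W -> flip
Dir SW: edge -> no flip
Dir S: first cell '.' (not opp) -> no flip
Dir SE: first cell '.' (not opp) -> no flip
All flips: (1,1)

Answer: ......
WWW...
..WB..
..WBB.
..B...
.B....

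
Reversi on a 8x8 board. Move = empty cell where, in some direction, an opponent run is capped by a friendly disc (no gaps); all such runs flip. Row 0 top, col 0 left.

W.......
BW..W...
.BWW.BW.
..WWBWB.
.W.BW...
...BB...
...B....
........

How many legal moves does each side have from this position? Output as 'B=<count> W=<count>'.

Answer: B=10 W=13

Derivation:
-- B to move --
(0,1): flips 1 -> legal
(0,2): no bracket -> illegal
(0,3): flips 1 -> legal
(0,4): no bracket -> illegal
(0,5): no bracket -> illegal
(1,2): flips 2 -> legal
(1,3): flips 2 -> legal
(1,5): no bracket -> illegal
(1,6): flips 1 -> legal
(1,7): flips 3 -> legal
(2,0): no bracket -> illegal
(2,4): flips 2 -> legal
(2,7): flips 1 -> legal
(3,0): no bracket -> illegal
(3,1): flips 2 -> legal
(3,7): no bracket -> illegal
(4,0): no bracket -> illegal
(4,2): no bracket -> illegal
(4,5): flips 2 -> legal
(4,6): no bracket -> illegal
(5,0): no bracket -> illegal
(5,1): no bracket -> illegal
(5,2): no bracket -> illegal
(5,5): no bracket -> illegal
B mobility = 10
-- W to move --
(0,1): no bracket -> illegal
(1,2): no bracket -> illegal
(1,5): flips 1 -> legal
(1,6): no bracket -> illegal
(2,0): flips 2 -> legal
(2,4): flips 2 -> legal
(2,7): no bracket -> illegal
(3,0): no bracket -> illegal
(3,1): flips 1 -> legal
(3,7): flips 1 -> legal
(4,2): flips 1 -> legal
(4,5): flips 1 -> legal
(4,6): flips 1 -> legal
(4,7): flips 2 -> legal
(5,2): no bracket -> illegal
(5,5): no bracket -> illegal
(6,2): flips 1 -> legal
(6,4): flips 1 -> legal
(6,5): flips 2 -> legal
(7,2): no bracket -> illegal
(7,3): flips 3 -> legal
(7,4): no bracket -> illegal
W mobility = 13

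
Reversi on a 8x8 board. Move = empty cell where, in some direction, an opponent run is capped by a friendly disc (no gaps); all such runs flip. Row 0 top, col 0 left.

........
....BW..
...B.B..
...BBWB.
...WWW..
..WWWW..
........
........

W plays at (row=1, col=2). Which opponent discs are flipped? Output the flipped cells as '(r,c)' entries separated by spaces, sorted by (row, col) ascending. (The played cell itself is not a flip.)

Answer: (2,3) (3,4)

Derivation:
Dir NW: first cell '.' (not opp) -> no flip
Dir N: first cell '.' (not opp) -> no flip
Dir NE: first cell '.' (not opp) -> no flip
Dir W: first cell '.' (not opp) -> no flip
Dir E: first cell '.' (not opp) -> no flip
Dir SW: first cell '.' (not opp) -> no flip
Dir S: first cell '.' (not opp) -> no flip
Dir SE: opp run (2,3) (3,4) capped by W -> flip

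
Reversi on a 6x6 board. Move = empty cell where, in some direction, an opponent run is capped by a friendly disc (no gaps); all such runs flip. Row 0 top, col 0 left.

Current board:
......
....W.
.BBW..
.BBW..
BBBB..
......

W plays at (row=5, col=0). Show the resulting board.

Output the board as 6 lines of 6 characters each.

Place W at (5,0); scan 8 dirs for brackets.
Dir NW: edge -> no flip
Dir N: opp run (4,0), next='.' -> no flip
Dir NE: opp run (4,1) (3,2) capped by W -> flip
Dir W: edge -> no flip
Dir E: first cell '.' (not opp) -> no flip
Dir SW: edge -> no flip
Dir S: edge -> no flip
Dir SE: edge -> no flip
All flips: (3,2) (4,1)

Answer: ......
....W.
.BBW..
.BWW..
BWBB..
W.....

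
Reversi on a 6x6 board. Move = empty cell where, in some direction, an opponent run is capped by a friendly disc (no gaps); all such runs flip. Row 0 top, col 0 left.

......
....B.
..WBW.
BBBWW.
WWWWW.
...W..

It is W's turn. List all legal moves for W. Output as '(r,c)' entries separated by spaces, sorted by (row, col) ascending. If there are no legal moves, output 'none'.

Answer: (0,4) (0,5) (1,2) (1,3) (2,0) (2,1)

Derivation:
(0,3): no bracket -> illegal
(0,4): flips 1 -> legal
(0,5): flips 3 -> legal
(1,2): flips 1 -> legal
(1,3): flips 1 -> legal
(1,5): no bracket -> illegal
(2,0): flips 2 -> legal
(2,1): flips 2 -> legal
(2,5): no bracket -> illegal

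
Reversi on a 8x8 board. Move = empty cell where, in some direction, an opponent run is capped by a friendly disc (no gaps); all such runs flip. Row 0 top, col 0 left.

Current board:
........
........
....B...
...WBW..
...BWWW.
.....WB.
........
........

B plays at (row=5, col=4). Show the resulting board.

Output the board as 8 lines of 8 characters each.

Answer: ........
........
....B...
...WBW..
...BBWW.
....BBB.
........
........

Derivation:
Place B at (5,4); scan 8 dirs for brackets.
Dir NW: first cell 'B' (not opp) -> no flip
Dir N: opp run (4,4) capped by B -> flip
Dir NE: opp run (4,5), next='.' -> no flip
Dir W: first cell '.' (not opp) -> no flip
Dir E: opp run (5,5) capped by B -> flip
Dir SW: first cell '.' (not opp) -> no flip
Dir S: first cell '.' (not opp) -> no flip
Dir SE: first cell '.' (not opp) -> no flip
All flips: (4,4) (5,5)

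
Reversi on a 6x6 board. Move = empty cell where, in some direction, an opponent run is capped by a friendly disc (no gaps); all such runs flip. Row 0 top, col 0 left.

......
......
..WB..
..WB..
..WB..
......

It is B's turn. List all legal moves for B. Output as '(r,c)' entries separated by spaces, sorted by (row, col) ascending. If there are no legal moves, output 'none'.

Answer: (1,1) (2,1) (3,1) (4,1) (5,1)

Derivation:
(1,1): flips 1 -> legal
(1,2): no bracket -> illegal
(1,3): no bracket -> illegal
(2,1): flips 2 -> legal
(3,1): flips 1 -> legal
(4,1): flips 2 -> legal
(5,1): flips 1 -> legal
(5,2): no bracket -> illegal
(5,3): no bracket -> illegal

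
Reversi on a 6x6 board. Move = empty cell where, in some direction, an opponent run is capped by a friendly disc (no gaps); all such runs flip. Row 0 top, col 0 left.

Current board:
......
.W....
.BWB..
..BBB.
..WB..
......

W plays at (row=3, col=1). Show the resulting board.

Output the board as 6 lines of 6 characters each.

Answer: ......
.W....
.WWB..
.WBBB.
..WB..
......

Derivation:
Place W at (3,1); scan 8 dirs for brackets.
Dir NW: first cell '.' (not opp) -> no flip
Dir N: opp run (2,1) capped by W -> flip
Dir NE: first cell 'W' (not opp) -> no flip
Dir W: first cell '.' (not opp) -> no flip
Dir E: opp run (3,2) (3,3) (3,4), next='.' -> no flip
Dir SW: first cell '.' (not opp) -> no flip
Dir S: first cell '.' (not opp) -> no flip
Dir SE: first cell 'W' (not opp) -> no flip
All flips: (2,1)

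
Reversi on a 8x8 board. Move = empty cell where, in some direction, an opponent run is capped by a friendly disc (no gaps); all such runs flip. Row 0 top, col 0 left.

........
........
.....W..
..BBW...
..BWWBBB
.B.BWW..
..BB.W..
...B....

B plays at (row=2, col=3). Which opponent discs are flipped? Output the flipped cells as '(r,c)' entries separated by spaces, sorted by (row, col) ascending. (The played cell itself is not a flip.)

Dir NW: first cell '.' (not opp) -> no flip
Dir N: first cell '.' (not opp) -> no flip
Dir NE: first cell '.' (not opp) -> no flip
Dir W: first cell '.' (not opp) -> no flip
Dir E: first cell '.' (not opp) -> no flip
Dir SW: first cell 'B' (not opp) -> no flip
Dir S: first cell 'B' (not opp) -> no flip
Dir SE: opp run (3,4) capped by B -> flip

Answer: (3,4)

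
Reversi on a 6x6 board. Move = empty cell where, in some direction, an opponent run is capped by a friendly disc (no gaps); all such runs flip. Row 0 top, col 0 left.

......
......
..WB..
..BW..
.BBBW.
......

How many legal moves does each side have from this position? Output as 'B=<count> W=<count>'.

Answer: B=5 W=7

Derivation:
-- B to move --
(1,1): no bracket -> illegal
(1,2): flips 1 -> legal
(1,3): no bracket -> illegal
(2,1): flips 1 -> legal
(2,4): flips 1 -> legal
(3,1): no bracket -> illegal
(3,4): flips 1 -> legal
(3,5): no bracket -> illegal
(4,5): flips 1 -> legal
(5,3): no bracket -> illegal
(5,4): no bracket -> illegal
(5,5): no bracket -> illegal
B mobility = 5
-- W to move --
(1,2): no bracket -> illegal
(1,3): flips 1 -> legal
(1,4): no bracket -> illegal
(2,1): no bracket -> illegal
(2,4): flips 1 -> legal
(3,0): no bracket -> illegal
(3,1): flips 1 -> legal
(3,4): no bracket -> illegal
(4,0): flips 3 -> legal
(5,0): no bracket -> illegal
(5,1): flips 1 -> legal
(5,2): flips 2 -> legal
(5,3): flips 1 -> legal
(5,4): no bracket -> illegal
W mobility = 7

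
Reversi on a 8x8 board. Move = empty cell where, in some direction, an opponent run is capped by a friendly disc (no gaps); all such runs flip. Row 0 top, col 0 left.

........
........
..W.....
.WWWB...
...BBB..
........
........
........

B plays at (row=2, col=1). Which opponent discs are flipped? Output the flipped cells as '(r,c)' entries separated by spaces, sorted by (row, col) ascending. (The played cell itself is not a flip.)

Dir NW: first cell '.' (not opp) -> no flip
Dir N: first cell '.' (not opp) -> no flip
Dir NE: first cell '.' (not opp) -> no flip
Dir W: first cell '.' (not opp) -> no flip
Dir E: opp run (2,2), next='.' -> no flip
Dir SW: first cell '.' (not opp) -> no flip
Dir S: opp run (3,1), next='.' -> no flip
Dir SE: opp run (3,2) capped by B -> flip

Answer: (3,2)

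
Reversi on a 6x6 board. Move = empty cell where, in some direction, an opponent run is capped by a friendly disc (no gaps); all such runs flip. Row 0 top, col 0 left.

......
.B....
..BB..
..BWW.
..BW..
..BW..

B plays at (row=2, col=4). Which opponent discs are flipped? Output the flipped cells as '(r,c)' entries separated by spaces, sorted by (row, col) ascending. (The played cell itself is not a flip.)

Answer: (3,3)

Derivation:
Dir NW: first cell '.' (not opp) -> no flip
Dir N: first cell '.' (not opp) -> no flip
Dir NE: first cell '.' (not opp) -> no flip
Dir W: first cell 'B' (not opp) -> no flip
Dir E: first cell '.' (not opp) -> no flip
Dir SW: opp run (3,3) capped by B -> flip
Dir S: opp run (3,4), next='.' -> no flip
Dir SE: first cell '.' (not opp) -> no flip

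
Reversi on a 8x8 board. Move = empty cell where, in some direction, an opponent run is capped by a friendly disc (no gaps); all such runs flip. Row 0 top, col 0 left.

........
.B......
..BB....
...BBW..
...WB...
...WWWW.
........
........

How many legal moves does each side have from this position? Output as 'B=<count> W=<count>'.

Answer: B=8 W=6

Derivation:
-- B to move --
(2,4): no bracket -> illegal
(2,5): no bracket -> illegal
(2,6): flips 1 -> legal
(3,2): no bracket -> illegal
(3,6): flips 1 -> legal
(4,2): flips 1 -> legal
(4,5): no bracket -> illegal
(4,6): no bracket -> illegal
(4,7): no bracket -> illegal
(5,2): flips 1 -> legal
(5,7): no bracket -> illegal
(6,2): flips 1 -> legal
(6,3): flips 2 -> legal
(6,4): flips 1 -> legal
(6,5): no bracket -> illegal
(6,6): flips 1 -> legal
(6,7): no bracket -> illegal
B mobility = 8
-- W to move --
(0,0): flips 4 -> legal
(0,1): no bracket -> illegal
(0,2): no bracket -> illegal
(1,0): no bracket -> illegal
(1,2): no bracket -> illegal
(1,3): flips 2 -> legal
(1,4): no bracket -> illegal
(2,0): no bracket -> illegal
(2,1): no bracket -> illegal
(2,4): flips 2 -> legal
(2,5): flips 1 -> legal
(3,1): no bracket -> illegal
(3,2): flips 2 -> legal
(4,2): no bracket -> illegal
(4,5): flips 1 -> legal
W mobility = 6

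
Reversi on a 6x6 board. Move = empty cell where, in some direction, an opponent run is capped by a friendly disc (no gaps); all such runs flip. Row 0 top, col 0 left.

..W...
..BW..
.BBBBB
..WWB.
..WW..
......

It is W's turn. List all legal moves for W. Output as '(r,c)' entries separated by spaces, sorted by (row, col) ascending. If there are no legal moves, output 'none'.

Answer: (1,0) (1,1) (1,4) (1,5) (3,1) (3,5)

Derivation:
(0,1): no bracket -> illegal
(0,3): no bracket -> illegal
(1,0): flips 1 -> legal
(1,1): flips 2 -> legal
(1,4): flips 1 -> legal
(1,5): flips 1 -> legal
(2,0): no bracket -> illegal
(3,0): no bracket -> illegal
(3,1): flips 1 -> legal
(3,5): flips 2 -> legal
(4,4): no bracket -> illegal
(4,5): no bracket -> illegal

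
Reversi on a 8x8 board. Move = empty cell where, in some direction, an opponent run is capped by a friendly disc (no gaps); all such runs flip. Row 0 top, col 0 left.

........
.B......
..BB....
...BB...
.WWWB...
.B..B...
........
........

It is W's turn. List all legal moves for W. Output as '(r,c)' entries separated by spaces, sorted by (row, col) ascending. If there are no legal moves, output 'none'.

(0,0): no bracket -> illegal
(0,1): no bracket -> illegal
(0,2): no bracket -> illegal
(1,0): no bracket -> illegal
(1,2): no bracket -> illegal
(1,3): flips 2 -> legal
(1,4): no bracket -> illegal
(2,0): no bracket -> illegal
(2,1): no bracket -> illegal
(2,4): flips 1 -> legal
(2,5): flips 1 -> legal
(3,1): no bracket -> illegal
(3,2): no bracket -> illegal
(3,5): no bracket -> illegal
(4,0): no bracket -> illegal
(4,5): flips 1 -> legal
(5,0): no bracket -> illegal
(5,2): no bracket -> illegal
(5,3): no bracket -> illegal
(5,5): no bracket -> illegal
(6,0): flips 1 -> legal
(6,1): flips 1 -> legal
(6,2): no bracket -> illegal
(6,3): no bracket -> illegal
(6,4): no bracket -> illegal
(6,5): flips 1 -> legal

Answer: (1,3) (2,4) (2,5) (4,5) (6,0) (6,1) (6,5)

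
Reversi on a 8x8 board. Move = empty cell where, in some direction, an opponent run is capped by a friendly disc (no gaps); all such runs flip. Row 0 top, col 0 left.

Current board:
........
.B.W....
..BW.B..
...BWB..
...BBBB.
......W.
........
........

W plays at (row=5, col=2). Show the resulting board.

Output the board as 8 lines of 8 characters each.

Answer: ........
.B.W....
..BW.B..
...BWB..
...WBBB.
..W...W.
........
........

Derivation:
Place W at (5,2); scan 8 dirs for brackets.
Dir NW: first cell '.' (not opp) -> no flip
Dir N: first cell '.' (not opp) -> no flip
Dir NE: opp run (4,3) capped by W -> flip
Dir W: first cell '.' (not opp) -> no flip
Dir E: first cell '.' (not opp) -> no flip
Dir SW: first cell '.' (not opp) -> no flip
Dir S: first cell '.' (not opp) -> no flip
Dir SE: first cell '.' (not opp) -> no flip
All flips: (4,3)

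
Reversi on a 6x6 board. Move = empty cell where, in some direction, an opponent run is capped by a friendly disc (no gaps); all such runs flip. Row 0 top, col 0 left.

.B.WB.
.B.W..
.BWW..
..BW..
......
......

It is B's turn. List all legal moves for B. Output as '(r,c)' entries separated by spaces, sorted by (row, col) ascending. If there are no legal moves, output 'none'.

Answer: (0,2) (1,2) (1,4) (2,4) (3,1) (3,4) (4,4)

Derivation:
(0,2): flips 1 -> legal
(1,2): flips 1 -> legal
(1,4): flips 1 -> legal
(2,4): flips 2 -> legal
(3,1): flips 2 -> legal
(3,4): flips 1 -> legal
(4,2): no bracket -> illegal
(4,3): no bracket -> illegal
(4,4): flips 2 -> legal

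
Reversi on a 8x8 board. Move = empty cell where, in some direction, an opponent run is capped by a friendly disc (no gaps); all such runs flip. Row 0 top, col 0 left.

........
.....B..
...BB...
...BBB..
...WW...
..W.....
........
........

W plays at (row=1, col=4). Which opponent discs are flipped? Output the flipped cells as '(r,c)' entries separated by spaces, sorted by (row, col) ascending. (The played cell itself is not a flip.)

Dir NW: first cell '.' (not opp) -> no flip
Dir N: first cell '.' (not opp) -> no flip
Dir NE: first cell '.' (not opp) -> no flip
Dir W: first cell '.' (not opp) -> no flip
Dir E: opp run (1,5), next='.' -> no flip
Dir SW: opp run (2,3), next='.' -> no flip
Dir S: opp run (2,4) (3,4) capped by W -> flip
Dir SE: first cell '.' (not opp) -> no flip

Answer: (2,4) (3,4)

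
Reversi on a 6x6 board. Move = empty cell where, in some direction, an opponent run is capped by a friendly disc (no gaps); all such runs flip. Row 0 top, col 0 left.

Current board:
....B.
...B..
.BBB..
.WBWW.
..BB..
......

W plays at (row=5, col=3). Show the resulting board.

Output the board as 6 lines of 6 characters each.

Answer: ....B.
...B..
.BBB..
.WBWW.
..WW..
...W..

Derivation:
Place W at (5,3); scan 8 dirs for brackets.
Dir NW: opp run (4,2) capped by W -> flip
Dir N: opp run (4,3) capped by W -> flip
Dir NE: first cell '.' (not opp) -> no flip
Dir W: first cell '.' (not opp) -> no flip
Dir E: first cell '.' (not opp) -> no flip
Dir SW: edge -> no flip
Dir S: edge -> no flip
Dir SE: edge -> no flip
All flips: (4,2) (4,3)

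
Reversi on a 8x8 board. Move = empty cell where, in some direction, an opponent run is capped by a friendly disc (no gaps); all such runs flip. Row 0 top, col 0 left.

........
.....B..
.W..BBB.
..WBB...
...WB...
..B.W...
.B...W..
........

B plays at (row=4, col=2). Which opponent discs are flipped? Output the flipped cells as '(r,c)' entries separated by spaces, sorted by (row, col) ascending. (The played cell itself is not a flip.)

Answer: (4,3)

Derivation:
Dir NW: first cell '.' (not opp) -> no flip
Dir N: opp run (3,2), next='.' -> no flip
Dir NE: first cell 'B' (not opp) -> no flip
Dir W: first cell '.' (not opp) -> no flip
Dir E: opp run (4,3) capped by B -> flip
Dir SW: first cell '.' (not opp) -> no flip
Dir S: first cell 'B' (not opp) -> no flip
Dir SE: first cell '.' (not opp) -> no flip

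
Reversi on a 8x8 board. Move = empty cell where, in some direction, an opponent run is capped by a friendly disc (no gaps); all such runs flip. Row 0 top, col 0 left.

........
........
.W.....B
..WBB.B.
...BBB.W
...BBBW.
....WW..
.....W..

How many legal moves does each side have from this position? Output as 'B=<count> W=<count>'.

-- B to move --
(1,0): flips 2 -> legal
(1,1): no bracket -> illegal
(1,2): no bracket -> illegal
(2,0): no bracket -> illegal
(2,2): no bracket -> illegal
(2,3): no bracket -> illegal
(3,0): no bracket -> illegal
(3,1): flips 1 -> legal
(3,7): no bracket -> illegal
(4,1): no bracket -> illegal
(4,2): no bracket -> illegal
(4,6): no bracket -> illegal
(5,7): flips 1 -> legal
(6,3): no bracket -> illegal
(6,6): no bracket -> illegal
(6,7): flips 1 -> legal
(7,3): flips 1 -> legal
(7,4): flips 1 -> legal
(7,6): flips 1 -> legal
B mobility = 7
-- W to move --
(1,6): no bracket -> illegal
(1,7): no bracket -> illegal
(2,2): no bracket -> illegal
(2,3): flips 2 -> legal
(2,4): flips 3 -> legal
(2,5): flips 1 -> legal
(2,6): no bracket -> illegal
(3,5): flips 4 -> legal
(3,7): no bracket -> illegal
(4,2): flips 1 -> legal
(4,6): flips 1 -> legal
(5,2): flips 3 -> legal
(6,2): no bracket -> illegal
(6,3): no bracket -> illegal
(6,6): no bracket -> illegal
W mobility = 7

Answer: B=7 W=7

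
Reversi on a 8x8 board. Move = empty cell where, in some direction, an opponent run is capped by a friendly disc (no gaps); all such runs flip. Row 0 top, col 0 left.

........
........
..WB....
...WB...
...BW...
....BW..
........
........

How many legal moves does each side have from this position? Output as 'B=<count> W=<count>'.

Answer: B=4 W=6

Derivation:
-- B to move --
(1,1): no bracket -> illegal
(1,2): no bracket -> illegal
(1,3): no bracket -> illegal
(2,1): flips 1 -> legal
(2,4): no bracket -> illegal
(3,1): no bracket -> illegal
(3,2): flips 1 -> legal
(3,5): no bracket -> illegal
(4,2): no bracket -> illegal
(4,5): flips 1 -> legal
(4,6): no bracket -> illegal
(5,3): no bracket -> illegal
(5,6): flips 1 -> legal
(6,4): no bracket -> illegal
(6,5): no bracket -> illegal
(6,6): no bracket -> illegal
B mobility = 4
-- W to move --
(1,2): no bracket -> illegal
(1,3): flips 1 -> legal
(1,4): no bracket -> illegal
(2,4): flips 2 -> legal
(2,5): no bracket -> illegal
(3,2): no bracket -> illegal
(3,5): flips 1 -> legal
(4,2): flips 1 -> legal
(4,5): no bracket -> illegal
(5,2): no bracket -> illegal
(5,3): flips 2 -> legal
(6,3): no bracket -> illegal
(6,4): flips 1 -> legal
(6,5): no bracket -> illegal
W mobility = 6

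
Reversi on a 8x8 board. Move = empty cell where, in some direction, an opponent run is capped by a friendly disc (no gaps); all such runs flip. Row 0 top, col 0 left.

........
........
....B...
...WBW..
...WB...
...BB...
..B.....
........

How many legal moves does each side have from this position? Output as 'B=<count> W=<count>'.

Answer: B=8 W=8

Derivation:
-- B to move --
(2,2): flips 1 -> legal
(2,3): flips 2 -> legal
(2,5): no bracket -> illegal
(2,6): flips 1 -> legal
(3,2): flips 2 -> legal
(3,6): flips 1 -> legal
(4,2): flips 2 -> legal
(4,5): no bracket -> illegal
(4,6): flips 1 -> legal
(5,2): flips 1 -> legal
B mobility = 8
-- W to move --
(1,3): flips 1 -> legal
(1,4): no bracket -> illegal
(1,5): flips 1 -> legal
(2,3): no bracket -> illegal
(2,5): flips 1 -> legal
(4,2): no bracket -> illegal
(4,5): flips 1 -> legal
(5,1): no bracket -> illegal
(5,2): no bracket -> illegal
(5,5): flips 1 -> legal
(6,1): no bracket -> illegal
(6,3): flips 1 -> legal
(6,4): no bracket -> illegal
(6,5): flips 1 -> legal
(7,1): flips 3 -> legal
(7,2): no bracket -> illegal
(7,3): no bracket -> illegal
W mobility = 8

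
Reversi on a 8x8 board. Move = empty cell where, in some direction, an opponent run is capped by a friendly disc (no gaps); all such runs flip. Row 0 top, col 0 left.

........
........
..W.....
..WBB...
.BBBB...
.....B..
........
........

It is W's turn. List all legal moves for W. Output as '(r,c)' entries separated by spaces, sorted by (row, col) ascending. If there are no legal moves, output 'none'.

Answer: (3,5) (5,0) (5,2) (5,4) (6,6)

Derivation:
(2,3): no bracket -> illegal
(2,4): no bracket -> illegal
(2,5): no bracket -> illegal
(3,0): no bracket -> illegal
(3,1): no bracket -> illegal
(3,5): flips 2 -> legal
(4,0): no bracket -> illegal
(4,5): no bracket -> illegal
(4,6): no bracket -> illegal
(5,0): flips 1 -> legal
(5,1): no bracket -> illegal
(5,2): flips 1 -> legal
(5,3): no bracket -> illegal
(5,4): flips 1 -> legal
(5,6): no bracket -> illegal
(6,4): no bracket -> illegal
(6,5): no bracket -> illegal
(6,6): flips 3 -> legal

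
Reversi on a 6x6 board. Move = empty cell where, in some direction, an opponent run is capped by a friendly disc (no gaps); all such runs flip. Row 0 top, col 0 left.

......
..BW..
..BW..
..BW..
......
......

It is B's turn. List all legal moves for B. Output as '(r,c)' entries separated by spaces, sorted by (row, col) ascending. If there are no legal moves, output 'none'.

Answer: (0,4) (1,4) (2,4) (3,4) (4,4)

Derivation:
(0,2): no bracket -> illegal
(0,3): no bracket -> illegal
(0,4): flips 1 -> legal
(1,4): flips 2 -> legal
(2,4): flips 1 -> legal
(3,4): flips 2 -> legal
(4,2): no bracket -> illegal
(4,3): no bracket -> illegal
(4,4): flips 1 -> legal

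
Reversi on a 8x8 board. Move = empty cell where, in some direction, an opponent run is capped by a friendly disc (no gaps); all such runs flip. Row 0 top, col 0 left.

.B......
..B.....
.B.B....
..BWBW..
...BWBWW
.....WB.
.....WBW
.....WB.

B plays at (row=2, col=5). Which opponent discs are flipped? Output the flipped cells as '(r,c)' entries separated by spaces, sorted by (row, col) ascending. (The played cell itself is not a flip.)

Answer: (3,5)

Derivation:
Dir NW: first cell '.' (not opp) -> no flip
Dir N: first cell '.' (not opp) -> no flip
Dir NE: first cell '.' (not opp) -> no flip
Dir W: first cell '.' (not opp) -> no flip
Dir E: first cell '.' (not opp) -> no flip
Dir SW: first cell 'B' (not opp) -> no flip
Dir S: opp run (3,5) capped by B -> flip
Dir SE: first cell '.' (not opp) -> no flip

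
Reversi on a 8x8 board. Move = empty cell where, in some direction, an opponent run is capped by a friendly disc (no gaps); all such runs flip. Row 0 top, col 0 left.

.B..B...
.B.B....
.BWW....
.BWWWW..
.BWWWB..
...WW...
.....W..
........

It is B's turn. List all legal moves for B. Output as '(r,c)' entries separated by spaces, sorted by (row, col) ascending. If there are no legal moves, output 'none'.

(1,2): flips 2 -> legal
(1,4): flips 2 -> legal
(2,4): flips 2 -> legal
(2,5): flips 1 -> legal
(2,6): no bracket -> illegal
(3,6): flips 4 -> legal
(4,6): no bracket -> illegal
(5,1): no bracket -> illegal
(5,2): no bracket -> illegal
(5,5): flips 3 -> legal
(5,6): no bracket -> illegal
(6,2): no bracket -> illegal
(6,3): flips 5 -> legal
(6,4): flips 2 -> legal
(6,6): no bracket -> illegal
(7,4): no bracket -> illegal
(7,5): no bracket -> illegal
(7,6): flips 4 -> legal

Answer: (1,2) (1,4) (2,4) (2,5) (3,6) (5,5) (6,3) (6,4) (7,6)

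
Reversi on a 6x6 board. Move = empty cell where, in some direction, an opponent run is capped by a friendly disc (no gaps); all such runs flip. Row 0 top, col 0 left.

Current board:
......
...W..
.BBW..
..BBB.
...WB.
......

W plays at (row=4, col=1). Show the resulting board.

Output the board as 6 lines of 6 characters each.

Answer: ......
...W..
.BBW..
..WBB.
.W.WB.
......

Derivation:
Place W at (4,1); scan 8 dirs for brackets.
Dir NW: first cell '.' (not opp) -> no flip
Dir N: first cell '.' (not opp) -> no flip
Dir NE: opp run (3,2) capped by W -> flip
Dir W: first cell '.' (not opp) -> no flip
Dir E: first cell '.' (not opp) -> no flip
Dir SW: first cell '.' (not opp) -> no flip
Dir S: first cell '.' (not opp) -> no flip
Dir SE: first cell '.' (not opp) -> no flip
All flips: (3,2)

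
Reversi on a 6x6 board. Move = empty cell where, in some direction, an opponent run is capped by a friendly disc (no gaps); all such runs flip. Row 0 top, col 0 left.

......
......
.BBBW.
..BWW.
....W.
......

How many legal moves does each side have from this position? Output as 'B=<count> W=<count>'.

Answer: B=5 W=5

Derivation:
-- B to move --
(1,3): no bracket -> illegal
(1,4): no bracket -> illegal
(1,5): no bracket -> illegal
(2,5): flips 1 -> legal
(3,5): flips 2 -> legal
(4,2): no bracket -> illegal
(4,3): flips 1 -> legal
(4,5): flips 1 -> legal
(5,3): no bracket -> illegal
(5,4): no bracket -> illegal
(5,5): flips 2 -> legal
B mobility = 5
-- W to move --
(1,0): no bracket -> illegal
(1,1): flips 1 -> legal
(1,2): flips 1 -> legal
(1,3): flips 1 -> legal
(1,4): no bracket -> illegal
(2,0): flips 3 -> legal
(3,0): no bracket -> illegal
(3,1): flips 1 -> legal
(4,1): no bracket -> illegal
(4,2): no bracket -> illegal
(4,3): no bracket -> illegal
W mobility = 5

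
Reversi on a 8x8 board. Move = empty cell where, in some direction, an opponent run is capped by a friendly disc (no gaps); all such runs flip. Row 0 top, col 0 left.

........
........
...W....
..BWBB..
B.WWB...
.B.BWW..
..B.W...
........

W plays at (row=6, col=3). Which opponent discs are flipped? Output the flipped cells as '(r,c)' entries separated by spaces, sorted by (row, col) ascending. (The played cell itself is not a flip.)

Answer: (5,3)

Derivation:
Dir NW: first cell '.' (not opp) -> no flip
Dir N: opp run (5,3) capped by W -> flip
Dir NE: first cell 'W' (not opp) -> no flip
Dir W: opp run (6,2), next='.' -> no flip
Dir E: first cell 'W' (not opp) -> no flip
Dir SW: first cell '.' (not opp) -> no flip
Dir S: first cell '.' (not opp) -> no flip
Dir SE: first cell '.' (not opp) -> no flip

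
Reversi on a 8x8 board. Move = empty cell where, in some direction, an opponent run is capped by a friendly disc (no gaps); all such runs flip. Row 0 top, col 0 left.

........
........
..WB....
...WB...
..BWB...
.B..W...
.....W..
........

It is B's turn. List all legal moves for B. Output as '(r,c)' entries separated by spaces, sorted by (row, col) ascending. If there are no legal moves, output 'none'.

Answer: (1,1) (2,1) (2,4) (3,2) (5,2) (5,3) (6,4)

Derivation:
(1,1): flips 2 -> legal
(1,2): no bracket -> illegal
(1,3): no bracket -> illegal
(2,1): flips 1 -> legal
(2,4): flips 1 -> legal
(3,1): no bracket -> illegal
(3,2): flips 1 -> legal
(4,5): no bracket -> illegal
(5,2): flips 1 -> legal
(5,3): flips 2 -> legal
(5,5): no bracket -> illegal
(5,6): no bracket -> illegal
(6,3): no bracket -> illegal
(6,4): flips 1 -> legal
(6,6): no bracket -> illegal
(7,4): no bracket -> illegal
(7,5): no bracket -> illegal
(7,6): no bracket -> illegal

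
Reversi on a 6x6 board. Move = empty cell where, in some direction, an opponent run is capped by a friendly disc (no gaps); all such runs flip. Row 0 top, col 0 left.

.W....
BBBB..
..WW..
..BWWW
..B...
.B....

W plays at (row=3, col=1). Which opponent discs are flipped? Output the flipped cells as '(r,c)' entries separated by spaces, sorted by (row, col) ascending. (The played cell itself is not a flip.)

Dir NW: first cell '.' (not opp) -> no flip
Dir N: first cell '.' (not opp) -> no flip
Dir NE: first cell 'W' (not opp) -> no flip
Dir W: first cell '.' (not opp) -> no flip
Dir E: opp run (3,2) capped by W -> flip
Dir SW: first cell '.' (not opp) -> no flip
Dir S: first cell '.' (not opp) -> no flip
Dir SE: opp run (4,2), next='.' -> no flip

Answer: (3,2)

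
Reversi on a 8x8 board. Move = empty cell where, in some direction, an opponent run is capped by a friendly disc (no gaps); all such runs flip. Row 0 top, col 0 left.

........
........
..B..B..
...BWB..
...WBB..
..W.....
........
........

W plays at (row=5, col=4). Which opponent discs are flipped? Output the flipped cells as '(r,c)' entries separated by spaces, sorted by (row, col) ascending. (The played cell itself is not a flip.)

Answer: (4,4)

Derivation:
Dir NW: first cell 'W' (not opp) -> no flip
Dir N: opp run (4,4) capped by W -> flip
Dir NE: opp run (4,5), next='.' -> no flip
Dir W: first cell '.' (not opp) -> no flip
Dir E: first cell '.' (not opp) -> no flip
Dir SW: first cell '.' (not opp) -> no flip
Dir S: first cell '.' (not opp) -> no flip
Dir SE: first cell '.' (not opp) -> no flip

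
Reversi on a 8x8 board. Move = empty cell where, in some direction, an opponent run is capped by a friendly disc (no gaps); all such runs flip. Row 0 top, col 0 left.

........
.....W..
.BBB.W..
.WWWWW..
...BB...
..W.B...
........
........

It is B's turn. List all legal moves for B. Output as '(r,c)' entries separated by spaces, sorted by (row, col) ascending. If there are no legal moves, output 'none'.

Answer: (1,6) (2,4) (2,6) (4,0) (4,1) (4,2) (4,5) (6,1)

Derivation:
(0,4): no bracket -> illegal
(0,5): no bracket -> illegal
(0,6): no bracket -> illegal
(1,4): no bracket -> illegal
(1,6): flips 2 -> legal
(2,0): no bracket -> illegal
(2,4): flips 1 -> legal
(2,6): flips 1 -> legal
(3,0): no bracket -> illegal
(3,6): no bracket -> illegal
(4,0): flips 1 -> legal
(4,1): flips 2 -> legal
(4,2): flips 1 -> legal
(4,5): flips 1 -> legal
(4,6): no bracket -> illegal
(5,1): no bracket -> illegal
(5,3): no bracket -> illegal
(6,1): flips 1 -> legal
(6,2): no bracket -> illegal
(6,3): no bracket -> illegal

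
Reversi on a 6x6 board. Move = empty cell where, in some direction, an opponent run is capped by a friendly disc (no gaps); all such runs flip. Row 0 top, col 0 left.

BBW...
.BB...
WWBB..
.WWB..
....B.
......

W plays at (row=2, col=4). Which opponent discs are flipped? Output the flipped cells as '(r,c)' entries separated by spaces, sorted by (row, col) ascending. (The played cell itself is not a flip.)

Answer: (2,2) (2,3)

Derivation:
Dir NW: first cell '.' (not opp) -> no flip
Dir N: first cell '.' (not opp) -> no flip
Dir NE: first cell '.' (not opp) -> no flip
Dir W: opp run (2,3) (2,2) capped by W -> flip
Dir E: first cell '.' (not opp) -> no flip
Dir SW: opp run (3,3), next='.' -> no flip
Dir S: first cell '.' (not opp) -> no flip
Dir SE: first cell '.' (not opp) -> no flip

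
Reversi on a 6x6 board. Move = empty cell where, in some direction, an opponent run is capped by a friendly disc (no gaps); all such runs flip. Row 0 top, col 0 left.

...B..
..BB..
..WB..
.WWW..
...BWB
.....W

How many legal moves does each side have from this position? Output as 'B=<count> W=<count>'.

-- B to move --
(1,1): no bracket -> illegal
(2,0): no bracket -> illegal
(2,1): flips 2 -> legal
(2,4): no bracket -> illegal
(3,0): no bracket -> illegal
(3,4): no bracket -> illegal
(3,5): no bracket -> illegal
(4,0): flips 2 -> legal
(4,1): flips 1 -> legal
(4,2): flips 2 -> legal
(5,3): no bracket -> illegal
(5,4): no bracket -> illegal
B mobility = 4
-- W to move --
(0,1): no bracket -> illegal
(0,2): flips 1 -> legal
(0,4): flips 1 -> legal
(1,1): no bracket -> illegal
(1,4): flips 1 -> legal
(2,1): no bracket -> illegal
(2,4): flips 1 -> legal
(3,4): no bracket -> illegal
(3,5): flips 1 -> legal
(4,2): flips 1 -> legal
(5,2): no bracket -> illegal
(5,3): flips 1 -> legal
(5,4): flips 1 -> legal
W mobility = 8

Answer: B=4 W=8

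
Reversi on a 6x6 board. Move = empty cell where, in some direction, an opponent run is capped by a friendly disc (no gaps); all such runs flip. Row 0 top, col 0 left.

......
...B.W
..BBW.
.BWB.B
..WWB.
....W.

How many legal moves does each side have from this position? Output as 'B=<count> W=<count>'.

-- B to move --
(0,4): no bracket -> illegal
(0,5): no bracket -> illegal
(1,4): no bracket -> illegal
(2,1): no bracket -> illegal
(2,5): flips 1 -> legal
(3,4): no bracket -> illegal
(4,1): flips 3 -> legal
(4,5): no bracket -> illegal
(5,1): flips 1 -> legal
(5,2): flips 2 -> legal
(5,3): flips 2 -> legal
(5,5): no bracket -> illegal
B mobility = 5
-- W to move --
(0,2): flips 1 -> legal
(0,3): flips 3 -> legal
(0,4): no bracket -> illegal
(1,1): no bracket -> illegal
(1,2): flips 1 -> legal
(1,4): flips 1 -> legal
(2,0): flips 1 -> legal
(2,1): flips 2 -> legal
(2,5): no bracket -> illegal
(3,0): flips 1 -> legal
(3,4): flips 2 -> legal
(4,0): no bracket -> illegal
(4,1): no bracket -> illegal
(4,5): flips 1 -> legal
(5,3): no bracket -> illegal
(5,5): no bracket -> illegal
W mobility = 9

Answer: B=5 W=9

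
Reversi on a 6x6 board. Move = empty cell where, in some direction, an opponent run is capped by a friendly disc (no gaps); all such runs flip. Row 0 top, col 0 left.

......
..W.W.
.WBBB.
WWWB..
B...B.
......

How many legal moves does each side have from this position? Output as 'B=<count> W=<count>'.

-- B to move --
(0,1): flips 1 -> legal
(0,2): flips 1 -> legal
(0,3): no bracket -> illegal
(0,4): flips 1 -> legal
(0,5): flips 1 -> legal
(1,0): no bracket -> illegal
(1,1): no bracket -> illegal
(1,3): no bracket -> illegal
(1,5): no bracket -> illegal
(2,0): flips 2 -> legal
(2,5): no bracket -> illegal
(4,1): flips 1 -> legal
(4,2): flips 1 -> legal
(4,3): no bracket -> illegal
B mobility = 7
-- W to move --
(1,1): no bracket -> illegal
(1,3): flips 1 -> legal
(1,5): no bracket -> illegal
(2,5): flips 3 -> legal
(3,4): flips 3 -> legal
(3,5): no bracket -> illegal
(4,1): no bracket -> illegal
(4,2): no bracket -> illegal
(4,3): no bracket -> illegal
(4,5): no bracket -> illegal
(5,0): flips 1 -> legal
(5,1): no bracket -> illegal
(5,3): no bracket -> illegal
(5,4): no bracket -> illegal
(5,5): no bracket -> illegal
W mobility = 4

Answer: B=7 W=4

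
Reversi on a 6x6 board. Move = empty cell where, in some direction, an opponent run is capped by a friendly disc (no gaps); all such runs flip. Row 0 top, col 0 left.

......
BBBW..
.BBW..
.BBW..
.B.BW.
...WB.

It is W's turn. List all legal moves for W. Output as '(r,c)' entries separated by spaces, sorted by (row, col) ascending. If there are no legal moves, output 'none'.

Answer: (0,0) (0,1) (2,0) (3,0) (4,0) (4,2) (5,0) (5,5)

Derivation:
(0,0): flips 2 -> legal
(0,1): flips 1 -> legal
(0,2): no bracket -> illegal
(0,3): no bracket -> illegal
(2,0): flips 2 -> legal
(3,0): flips 2 -> legal
(3,4): no bracket -> illegal
(4,0): flips 2 -> legal
(4,2): flips 1 -> legal
(4,5): no bracket -> illegal
(5,0): flips 2 -> legal
(5,1): no bracket -> illegal
(5,2): no bracket -> illegal
(5,5): flips 1 -> legal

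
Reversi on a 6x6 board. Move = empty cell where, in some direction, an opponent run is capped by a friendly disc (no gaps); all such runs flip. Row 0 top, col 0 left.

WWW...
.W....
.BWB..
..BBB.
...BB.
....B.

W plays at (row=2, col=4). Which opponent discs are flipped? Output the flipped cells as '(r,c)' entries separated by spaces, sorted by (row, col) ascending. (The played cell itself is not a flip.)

Answer: (2,3)

Derivation:
Dir NW: first cell '.' (not opp) -> no flip
Dir N: first cell '.' (not opp) -> no flip
Dir NE: first cell '.' (not opp) -> no flip
Dir W: opp run (2,3) capped by W -> flip
Dir E: first cell '.' (not opp) -> no flip
Dir SW: opp run (3,3), next='.' -> no flip
Dir S: opp run (3,4) (4,4) (5,4), next=edge -> no flip
Dir SE: first cell '.' (not opp) -> no flip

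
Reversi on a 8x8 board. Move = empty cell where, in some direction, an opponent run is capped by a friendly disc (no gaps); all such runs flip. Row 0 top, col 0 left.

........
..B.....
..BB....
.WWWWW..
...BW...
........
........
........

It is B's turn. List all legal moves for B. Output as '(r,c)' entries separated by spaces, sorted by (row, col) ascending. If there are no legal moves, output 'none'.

(2,0): no bracket -> illegal
(2,1): flips 1 -> legal
(2,4): no bracket -> illegal
(2,5): flips 1 -> legal
(2,6): no bracket -> illegal
(3,0): no bracket -> illegal
(3,6): no bracket -> illegal
(4,0): flips 1 -> legal
(4,1): flips 1 -> legal
(4,2): flips 1 -> legal
(4,5): flips 2 -> legal
(4,6): no bracket -> illegal
(5,3): no bracket -> illegal
(5,4): no bracket -> illegal
(5,5): flips 2 -> legal

Answer: (2,1) (2,5) (4,0) (4,1) (4,2) (4,5) (5,5)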